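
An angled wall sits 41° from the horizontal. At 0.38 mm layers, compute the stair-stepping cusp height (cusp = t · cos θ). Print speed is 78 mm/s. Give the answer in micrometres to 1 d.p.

h_c = t·cos θ = 0.38 × 0.7547 = 0.286786 mm (286.8 μm).

286.8 μm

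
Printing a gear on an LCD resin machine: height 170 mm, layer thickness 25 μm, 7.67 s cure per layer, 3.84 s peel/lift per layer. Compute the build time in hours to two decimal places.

Number of layers: 170 / 0.025 → 6800 (rounded up).
Cycle time = 7.67 + 3.84, so 11.51 s.
Total = 6800 × 11.51 = 78268 s = 21.74 hours.

21.74 hours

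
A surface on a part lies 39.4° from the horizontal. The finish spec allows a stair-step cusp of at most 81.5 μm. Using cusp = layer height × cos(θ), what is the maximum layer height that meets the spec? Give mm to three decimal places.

0.105 mm

Layer height = cusp / cos(39.4°) = 0.0815 / 0.7727 = 0.105 mm.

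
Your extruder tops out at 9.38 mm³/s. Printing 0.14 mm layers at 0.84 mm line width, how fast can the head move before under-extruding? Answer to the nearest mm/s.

A: 0.14 × 0.84 → 0.1176 mm².
Max speed = 9.38 / 0.1176 = 79.76 ≈ 80 mm/s.

80 mm/s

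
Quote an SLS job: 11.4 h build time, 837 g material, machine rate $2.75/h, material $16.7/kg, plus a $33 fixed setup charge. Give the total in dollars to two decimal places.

$78.33

Time charge = 2.75 × 11.4, so $31.35.
Material cost = 16.7 × 837/1000, so $13.9779.
Total = 31.35 + 13.9779 + 33 = 78.3279 ≈ $78.33.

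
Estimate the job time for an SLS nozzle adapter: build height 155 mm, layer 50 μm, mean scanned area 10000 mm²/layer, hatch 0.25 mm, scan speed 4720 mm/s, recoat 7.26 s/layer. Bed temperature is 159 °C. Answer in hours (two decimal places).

Layers = ⌈155/0.05⌉ = 3100.
Scan path per layer: 10000 / 0.25 → 40000 mm.
Laser time per layer = 40000 / 4720 = 8.4746 s.
Per-layer time: 8.4746 + 7.26 → 15.7346 s.
3100 layers × 15.7346 s/layer = 48777.26 s, i.e. 13.55 hours.

13.55 hours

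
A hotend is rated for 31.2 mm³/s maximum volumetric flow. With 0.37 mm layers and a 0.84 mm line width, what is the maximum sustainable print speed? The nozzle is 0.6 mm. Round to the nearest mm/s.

Extrusion cross-section: 0.37 × 0.84 → 0.3108 mm².
v_max = Q/A = 31.2/0.3108 = 100.39 mm/s → 100 mm/s.

100 mm/s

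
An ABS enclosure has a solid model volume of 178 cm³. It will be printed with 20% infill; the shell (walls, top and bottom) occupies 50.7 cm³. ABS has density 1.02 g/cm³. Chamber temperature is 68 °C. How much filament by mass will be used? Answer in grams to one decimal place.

Interior volume = 178 − 50.7 = 127.3 cm³.
Infill volume = 0.20 × 127.3, so 25.46 cm³.
Total printed volume: 50.7 + 25.46 → 76.16 cm³.
Mass = 76.16 × 1.02, so 77.6832 g.

77.7 g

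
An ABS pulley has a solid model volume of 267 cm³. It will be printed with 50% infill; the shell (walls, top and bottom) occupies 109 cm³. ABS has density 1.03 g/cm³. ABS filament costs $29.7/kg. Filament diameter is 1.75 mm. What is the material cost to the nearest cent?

$5.75

Volume inside the shell: 267 − 109 → 158 cm³.
Infill deposited = 0.50 × 158, so 79 cm³.
Deposited volume: 109 + 79 → 188 cm³.
Mass = 188 × 1.03, so 193.64 g.
Cost = 193.64 g / 1000 × $29.7/kg = $5.75.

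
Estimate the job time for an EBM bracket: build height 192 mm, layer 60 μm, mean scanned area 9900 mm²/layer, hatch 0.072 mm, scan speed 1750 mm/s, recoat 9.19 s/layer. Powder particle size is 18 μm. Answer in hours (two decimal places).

78.01 hours

Layer count = ceil(192 / 0.06) = 3200.
Scan path per layer = 9900 / 0.072 = 137500 mm.
Scan time per layer = 137500 / 1750 = 78.5714 s.
Layer cycle: 78.5714 + 9.19 → 87.7614 s.
Build time = 3200 × 87.7614 = 280836.48 s = 78.01 hours.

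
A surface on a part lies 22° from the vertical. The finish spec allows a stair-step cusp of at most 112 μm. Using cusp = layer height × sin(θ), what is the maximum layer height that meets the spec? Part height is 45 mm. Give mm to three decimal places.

Layer height = cusp / sin(22°) = 0.112 / 0.3746 = 0.299 mm.

0.299 mm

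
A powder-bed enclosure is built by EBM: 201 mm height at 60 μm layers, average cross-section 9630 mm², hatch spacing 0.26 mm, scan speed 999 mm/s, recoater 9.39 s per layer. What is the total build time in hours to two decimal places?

Layers = ⌈201/0.06⌉ = 3350.
Hatch length per layer: 9630 / 0.26 → 37038.5 mm.
Per-layer scan time: 37038.5 / 999 → 37.0756 s.
Per-layer time: 37.0756 + 9.39 → 46.4656 s.
Build time = 3350 × 46.4656 = 155659.76 s = 43.24 hours.

43.24 hours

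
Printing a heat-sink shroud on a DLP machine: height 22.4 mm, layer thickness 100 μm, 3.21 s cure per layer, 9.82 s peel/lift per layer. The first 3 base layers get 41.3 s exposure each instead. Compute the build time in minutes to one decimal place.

Layer count = ceil(22.4 / 0.1) = 224.
Burn-in layers = 3 × (41.3 + 9.82), so 153.36 s.
Remaining layers: 221 × (3.21 + 9.82) → 2879.63 s.
Sum: 153.36 + 2879.63 = 3032.99 s → 50.5 minutes.

50.5 minutes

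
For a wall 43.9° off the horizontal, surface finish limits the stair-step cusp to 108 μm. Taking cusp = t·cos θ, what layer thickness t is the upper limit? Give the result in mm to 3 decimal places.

0.150 mm

Layer height = cusp / cos(43.9°) = 0.108 / 0.7206 = 0.150 mm.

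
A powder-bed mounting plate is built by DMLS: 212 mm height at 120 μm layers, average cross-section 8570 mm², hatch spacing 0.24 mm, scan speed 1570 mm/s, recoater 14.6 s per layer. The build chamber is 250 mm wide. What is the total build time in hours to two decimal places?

Number of layers: 212 / 0.12 → 1767 (rounded up).
Scan path per layer = 8570 / 0.24 = 35708.3 mm.
Per-layer scan time = 35708.3 / 1570 = 22.7441 s.
Per-layer time = 22.7441 + 14.6, so 37.3441 s.
Total: 1767 × 37.3441 s = 65987.0247 s → 18.33 hours.

18.33 hours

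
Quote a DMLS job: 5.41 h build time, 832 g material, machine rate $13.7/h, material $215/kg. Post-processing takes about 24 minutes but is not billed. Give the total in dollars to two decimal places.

Machine-time cost = 13.7 × 5.41 = $74.117.
Material charge: 215 × 832/1000 → $178.88.
Total = 74.117 + 178.88 = 252.997 ≈ $253.00.

$253.00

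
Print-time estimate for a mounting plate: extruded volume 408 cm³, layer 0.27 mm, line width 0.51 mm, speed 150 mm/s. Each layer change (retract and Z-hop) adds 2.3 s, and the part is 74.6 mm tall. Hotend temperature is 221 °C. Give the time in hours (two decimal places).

5.66 hours

Line area = 0.27 × 0.51, so 0.1377 mm².
Path length: 408000 mm³ / 0.1377 mm² → 2962963 mm.
Print-move time = 2962963 / 150, so 19753.1 s.
Layers = ⌈74.6/0.27⌉ = 277.
Z-hop total: 277 × 2.3 → 637.1 s.
Altogether 19753.1 + 637.1 = 20390.2 s, i.e. 5.66 hours.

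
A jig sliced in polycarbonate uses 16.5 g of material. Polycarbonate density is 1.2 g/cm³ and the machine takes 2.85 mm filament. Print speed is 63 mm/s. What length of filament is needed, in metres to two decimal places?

2.16 m

Volume = 16.5 g / 1.2 g·cm⁻³ = 13.75 cm³ = 13750 mm³.
Filament cross-section = π × (2.85/2)² = 6.3794 mm².
Length = 13750 / 6.3794 = 2155.38 mm = 2.16 m.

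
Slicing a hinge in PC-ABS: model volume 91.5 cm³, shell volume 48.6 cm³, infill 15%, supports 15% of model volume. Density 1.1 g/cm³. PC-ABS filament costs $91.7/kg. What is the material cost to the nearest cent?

$6.94

Volume inside the shell = 91.5 − 48.6 = 42.9 cm³.
Infill deposited: 0.15 × 42.9 → 6.435 cm³.
Support = 0.15 × 91.5, so 13.725 cm³.
Deposited volume = 48.6 + 6.435 + 13.725, so 68.76 cm³.
Mass = 68.76 × 1.1 = 75.636 g.
At $91.7/kg: 75.636/1000 × 91.7 = $6.94.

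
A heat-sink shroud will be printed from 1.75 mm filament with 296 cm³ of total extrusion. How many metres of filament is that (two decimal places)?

123.06 m

Filament cross-section = π × (1.75/2)² = 2.4053 mm².
L = 296000 mm³ / 2.4053 mm² = 123061.57 mm, i.e. 123.06 m.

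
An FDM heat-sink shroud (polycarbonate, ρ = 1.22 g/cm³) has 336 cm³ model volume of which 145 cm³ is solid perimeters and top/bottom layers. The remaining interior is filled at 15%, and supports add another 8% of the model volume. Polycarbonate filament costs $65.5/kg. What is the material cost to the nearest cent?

$16.02

Volume inside the shell = 336 − 145 = 191 cm³.
Infill deposited = 0.15 × 191 = 28.65 cm³.
Support = 0.08 × 336 = 26.88 cm³.
Total extruded: 145 + 28.65 + 26.88 → 200.53 cm³.
Mass: 200.53 × 1.22 → 244.6466 g.
At $65.5/kg: 244.6466/1000 × 65.5 = $16.02.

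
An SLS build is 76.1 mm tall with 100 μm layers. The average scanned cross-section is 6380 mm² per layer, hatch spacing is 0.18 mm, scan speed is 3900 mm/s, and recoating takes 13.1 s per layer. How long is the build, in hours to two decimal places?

Layers = ⌈76.1/0.1⌉ = 761.
Scan path per layer: 6380 / 0.18 → 35444.4 mm.
Per-layer scan time: 35444.4 / 3900 → 9.0883 s.
Layer cycle = 9.0883 + 13.1 = 22.1883 s.
Total: 761 × 22.1883 s = 16885.2963 s → 4.69 hours.

4.69 hours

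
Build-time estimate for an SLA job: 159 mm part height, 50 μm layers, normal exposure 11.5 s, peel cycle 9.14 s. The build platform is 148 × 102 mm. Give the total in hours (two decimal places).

Number of layers: 159 / 0.05 → 3180 (rounded up).
Each layer takes = 11.5 + 9.14, so 20.64 s.
Total = 3180 × 20.64 = 65635.2 s = 18.23 hours.

18.23 hours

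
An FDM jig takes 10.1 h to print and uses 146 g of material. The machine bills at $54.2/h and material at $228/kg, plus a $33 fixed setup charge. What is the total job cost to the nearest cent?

$613.71

Time charge: 54.2 × 10.1 → $547.42.
Feedstock cost = 228 × 146/1000 = $33.288.
Total = 547.42 + 33.288 + 33 = 613.708 ≈ $613.71.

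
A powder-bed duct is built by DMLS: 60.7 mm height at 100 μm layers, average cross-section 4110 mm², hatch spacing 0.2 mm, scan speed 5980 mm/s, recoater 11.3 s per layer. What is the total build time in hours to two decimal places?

2.48 hours

Layers = ⌈60.7/0.1⌉ = 607.
Per-layer scan distance = 4110 / 0.2 = 20550 mm.
Scan time per layer = 20550 / 5980 = 3.4365 s.
Per-layer time: 3.4365 + 11.3 → 14.7365 s.
Total: 607 × 14.7365 s = 8945.0555 s → 2.48 hours.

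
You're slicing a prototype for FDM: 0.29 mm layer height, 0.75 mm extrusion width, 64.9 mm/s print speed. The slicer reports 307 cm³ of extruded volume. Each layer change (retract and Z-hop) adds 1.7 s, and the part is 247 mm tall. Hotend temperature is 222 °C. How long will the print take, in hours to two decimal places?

Bead cross-section = 0.29 × 0.75 = 0.2175 mm².
Toolpath length = 307 cm³ / 0.2175 mm² = 307000 / 0.2175 = 1411494.3 mm.
Extrusion time: 1411494.3 / 64.9 → 21748.8 s.
Layers = ⌈247/0.29⌉ = 852.
Non-print overhead = 852 × 1.7 = 1448.4 s.
Total = 21748.8 + 1448.4 = 23197.2 s = 6.44 hours.

6.44 hours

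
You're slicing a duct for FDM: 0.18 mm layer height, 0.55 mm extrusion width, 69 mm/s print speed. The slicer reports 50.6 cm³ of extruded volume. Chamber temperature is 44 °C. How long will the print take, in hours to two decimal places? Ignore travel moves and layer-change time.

2.06 hours

Extrusion cross-section: 0.18 × 0.55 → 0.099 mm².
Total extruded path = 50600/0.099 = 511111.1 mm.
Extrusion time: 511111.1 / 69 → 7407.4 s.
In the requested units: 7407.4 s = 2.06 hours.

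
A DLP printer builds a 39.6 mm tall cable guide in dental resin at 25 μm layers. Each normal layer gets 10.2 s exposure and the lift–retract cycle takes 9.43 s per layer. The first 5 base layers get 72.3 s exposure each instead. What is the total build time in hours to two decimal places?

Number of layers: 39.6 / 0.025 → 1584 (rounded up).
Burn-in layers = 5 × (72.3 + 9.43) = 408.65 s.
Normal layers = 1579 × (10.2 + 9.43), so 30995.77 s.
Total = 408.65 + 30995.77 = 31404.42 s = 8.72 hours.

8.72 hours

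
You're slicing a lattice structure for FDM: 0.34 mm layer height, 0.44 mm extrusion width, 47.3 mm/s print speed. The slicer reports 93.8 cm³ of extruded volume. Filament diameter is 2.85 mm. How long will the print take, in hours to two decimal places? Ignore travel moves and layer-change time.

3.68 hours

Line area = 0.34 × 0.44 = 0.1496 mm².
Toolpath length = 93.8 cm³ / 0.1496 mm² = 93800 / 0.1496 = 627005.3 mm.
Time extruding = 627005.3 / 47.3, so 13255.9 s.
In the requested units: 13255.9 s = 3.68 hours.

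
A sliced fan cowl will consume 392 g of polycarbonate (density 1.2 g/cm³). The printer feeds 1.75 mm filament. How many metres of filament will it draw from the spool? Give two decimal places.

135.81 m

Volume = 392 g / 1.2 g·cm⁻³ = 326.6667 cm³ = 326666.7 mm³.
Filament cross-section = π × (1.75/2)² = 2.4053 mm².
Length = 326666.7 / 2.4053 = 135811.21 mm = 135.81 m.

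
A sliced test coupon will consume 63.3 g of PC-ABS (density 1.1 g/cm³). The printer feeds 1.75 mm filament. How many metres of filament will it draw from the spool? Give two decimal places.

Extruded volume: 63.3/1.1 = 57.5455 cm³ (57545.5 mm³).
A = π r² = π × 0.875² = 2.4053 mm².
Length = 57545.5 / 2.4053 = 23924.46 mm = 23.92 m.

23.92 m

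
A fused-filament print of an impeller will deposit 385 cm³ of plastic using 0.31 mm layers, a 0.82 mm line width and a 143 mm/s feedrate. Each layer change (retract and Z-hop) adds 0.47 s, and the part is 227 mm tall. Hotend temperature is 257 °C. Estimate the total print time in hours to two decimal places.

3.04 hours

Extrusion cross-section = 0.31 × 0.82, so 0.2542 mm².
Path length: 385000 mm³ / 0.2542 mm² → 1514555.5 mm.
Print-move time = 1514555.5 / 143, so 10591.3 s.
Layers = ⌈227/0.31⌉ = 733.
Layer-change overhead = 733 × 0.47, so 344.51 s.
Altogether 10591.3 + 344.51 = 10935.81 s, i.e. 3.04 hours.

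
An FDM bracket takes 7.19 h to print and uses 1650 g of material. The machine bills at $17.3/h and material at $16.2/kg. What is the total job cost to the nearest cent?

Time charge = 17.3 × 7.19 = $124.387.
Material cost = 16.2 × 1650/1000 = $26.73.
Total = 124.387 + 26.73 = 151.117 ≈ $151.12.

$151.12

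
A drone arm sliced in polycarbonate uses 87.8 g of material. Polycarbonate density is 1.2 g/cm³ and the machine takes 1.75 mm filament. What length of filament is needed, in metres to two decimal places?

30.42 m

Extruded volume: 87.8/1.2 = 73.1667 cm³ (73166.7 mm³).
Filament cross-section = π × (1.75/2)² = 2.4053 mm².
Length = 73166.7 / 2.4053 = 30418.95 mm = 30.42 m.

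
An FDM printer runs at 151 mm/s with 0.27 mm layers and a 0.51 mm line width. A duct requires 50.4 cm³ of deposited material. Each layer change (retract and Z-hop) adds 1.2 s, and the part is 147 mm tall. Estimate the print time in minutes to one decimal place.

Extrusion cross-section: 0.27 × 0.51 → 0.1377 mm².
Path length: 50400 mm³ / 0.1377 mm² → 366013.1 mm.
Print-move time = 366013.1 / 151, so 2423.9 s.
Number of layers: 147 / 0.27 → 545 (rounded up).
Z-hop total = 545 × 1.2, so 654 s.
Total = 2423.9 + 654 = 3077.9 s = 51.3 minutes.

51.3 minutes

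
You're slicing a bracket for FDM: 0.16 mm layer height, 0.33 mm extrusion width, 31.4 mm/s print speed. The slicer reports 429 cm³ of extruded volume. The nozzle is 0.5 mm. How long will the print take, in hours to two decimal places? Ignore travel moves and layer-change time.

Extrusion cross-section = 0.16 × 0.33, so 0.0528 mm².
Toolpath length = 429 cm³ / 0.0528 mm² = 429000 / 0.0528 = 8125000 mm.
Print-move time: 8125000 / 31.4 → 258758 s.
That's 258758 s → 71.88 hours.

71.88 hours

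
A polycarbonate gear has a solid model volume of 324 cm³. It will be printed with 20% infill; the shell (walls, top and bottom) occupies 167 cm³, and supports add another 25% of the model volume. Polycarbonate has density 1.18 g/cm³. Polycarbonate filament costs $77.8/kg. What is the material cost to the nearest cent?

$25.65

Infill region = 324 − 167, so 157 cm³.
Infill deposited = 0.20 × 157, so 31.4 cm³.
Support = 0.25 × 324 = 81 cm³.
Deposited volume = 167 + 31.4 + 81, so 279.4 cm³.
Mass = 279.4 × 1.18 = 329.692 g.
Cost = 329.692 g / 1000 × $77.8/kg = $25.65.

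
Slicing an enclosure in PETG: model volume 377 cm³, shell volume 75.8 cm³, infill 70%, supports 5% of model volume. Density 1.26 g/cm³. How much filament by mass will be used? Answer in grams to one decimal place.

384.9 g

Interior volume: 377 − 75.8 → 301.2 cm³.
Infill volume = 0.70 × 301.2 = 210.84 cm³.
Support = 0.05 × 377, so 18.85 cm³.
Deposited volume = 75.8 + 210.84 + 18.85, so 305.49 cm³.
Mass = 305.49 × 1.26, so 384.9174 g.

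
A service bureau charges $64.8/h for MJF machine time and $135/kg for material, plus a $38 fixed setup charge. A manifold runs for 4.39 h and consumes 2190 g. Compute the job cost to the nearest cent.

Machine cost = 64.8 × 4.39 = $284.472.
Material cost = 135 × 2190/1000 = $295.65.
Total = 284.472 + 295.65 + 38 = 618.122 ≈ $618.12.

$618.12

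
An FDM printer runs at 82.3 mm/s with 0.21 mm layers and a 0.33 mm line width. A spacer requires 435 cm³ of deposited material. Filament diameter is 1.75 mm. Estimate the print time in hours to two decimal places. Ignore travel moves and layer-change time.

21.19 hours

Bead cross-section = 0.21 × 0.33, so 0.0693 mm².
Path length: 435000 mm³ / 0.0693 mm² → 6277056.3 mm.
Time extruding = 6277056.3 / 82.3, so 76270.4 s.
That's 76270.4 s → 21.19 hours.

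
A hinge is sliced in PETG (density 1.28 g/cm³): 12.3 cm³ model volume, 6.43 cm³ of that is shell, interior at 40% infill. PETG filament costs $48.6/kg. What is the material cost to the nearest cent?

$0.55

Infill region = 12.3 − 6.43 = 5.87 cm³.
Infill deposited: 0.40 × 5.87 → 2.348 cm³.
Total printed volume: 6.43 + 2.348 → 8.778 cm³.
Mass = 8.778 × 1.28, so 11.23584 g.
At $48.6/kg: 11.23584/1000 × 48.6 = $0.55.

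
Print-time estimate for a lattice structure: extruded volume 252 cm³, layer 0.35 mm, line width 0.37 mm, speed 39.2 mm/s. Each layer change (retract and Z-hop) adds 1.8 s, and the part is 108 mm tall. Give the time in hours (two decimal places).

Line area = 0.35 × 0.37 = 0.1295 mm².
Total extruded path = 252000/0.1295 = 1945945.9 mm.
Extrusion time = 1945945.9 / 39.2, so 49641.5 s.
Number of layers: 108 / 0.35 → 309 (rounded up).
Non-print overhead = 309 × 1.8 = 556.2 s.
Altogether 49641.5 + 556.2 = 50197.7 s, i.e. 13.94 hours.

13.94 hours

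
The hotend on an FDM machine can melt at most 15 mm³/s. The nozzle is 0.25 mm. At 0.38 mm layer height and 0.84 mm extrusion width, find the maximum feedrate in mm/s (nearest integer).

47 mm/s

Extrusion cross-section = 0.38 × 0.84 = 0.3192 mm².
v_max = Q/A = 15/0.3192 = 46.99 mm/s → 47 mm/s.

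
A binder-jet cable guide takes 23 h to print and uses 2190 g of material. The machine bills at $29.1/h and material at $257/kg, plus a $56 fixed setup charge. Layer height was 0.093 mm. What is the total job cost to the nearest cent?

$1288.13

Machine cost = 29.1 × 23 = $669.30.
Material cost = 257 × 2190/1000 = $562.83.
Adding setup: 669.30 + 562.83 + 56 → $1288.13.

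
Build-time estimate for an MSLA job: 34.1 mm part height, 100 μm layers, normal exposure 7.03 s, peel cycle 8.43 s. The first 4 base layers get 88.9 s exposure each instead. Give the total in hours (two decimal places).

1.56 hours

Number of layers: 34.1 / 0.1 → 341 (rounded up).
Burn-in layers = 4 × (88.9 + 8.43), so 389.32 s.
Normal layers: 337 × (7.03 + 8.43) → 5210.02 s.
Total = 389.32 + 5210.02 = 5599.34 s = 1.56 hours.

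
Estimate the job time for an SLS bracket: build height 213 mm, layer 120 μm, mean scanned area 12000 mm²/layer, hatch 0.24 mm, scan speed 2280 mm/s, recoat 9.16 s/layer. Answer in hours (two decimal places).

15.33 hours

Number of layers: 213 / 0.12 → 1775 (rounded up).
Hatch length per layer: 12000 / 0.24 → 50000 mm.
Laser time per layer = 50000 / 2280, so 21.9298 s.
Layer cycle = 21.9298 + 9.16, so 31.0898 s.
Build time = 1775 × 31.0898 = 55184.395 s = 15.33 hours.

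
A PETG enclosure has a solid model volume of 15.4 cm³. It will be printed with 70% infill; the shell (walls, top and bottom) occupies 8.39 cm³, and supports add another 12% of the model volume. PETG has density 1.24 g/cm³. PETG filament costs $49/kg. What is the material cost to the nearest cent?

$0.92

Volume inside the shell: 15.4 − 8.39 → 7.01 cm³.
Infill deposited: 0.70 × 7.01 → 4.907 cm³.
Support = 0.12 × 15.4, so 1.848 cm³.
Deposited volume = 8.39 + 4.907 + 1.848, so 15.145 cm³.
Mass = 15.145 × 1.24, so 18.7798 g.
At $49/kg: 18.7798/1000 × 49 = $0.92.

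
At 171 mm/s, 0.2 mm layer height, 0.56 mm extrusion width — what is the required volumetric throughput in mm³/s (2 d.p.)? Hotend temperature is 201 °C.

19.15

Bead cross-section: 0.2 × 0.56 → 0.112 mm².
Volumetric flow = 171 × 0.112 = 19.15 mm³/s.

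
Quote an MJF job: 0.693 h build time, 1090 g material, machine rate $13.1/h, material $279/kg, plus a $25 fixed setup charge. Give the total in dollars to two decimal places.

Time charge = 13.1 × 0.693 = $9.0783.
Feedstock cost: 279 × 1090/1000 → $304.11.
Total = 9.0783 + 304.11 + 25 = 338.1883 ≈ $338.19.

$338.19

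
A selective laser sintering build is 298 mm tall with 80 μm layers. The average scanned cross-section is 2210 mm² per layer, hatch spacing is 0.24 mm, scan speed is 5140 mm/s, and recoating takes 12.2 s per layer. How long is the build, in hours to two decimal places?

14.48 hours

Layer count = ceil(298 / 0.08) = 3725.
Hatch length per layer = 2210 / 0.24 = 9208.3 mm.
Laser time per layer = 9208.3 / 5140 = 1.7915 s.
Per-layer time = 1.7915 + 12.2 = 13.9915 s.
3725 layers × 13.9915 s/layer = 52118.3375 s, i.e. 14.48 hours.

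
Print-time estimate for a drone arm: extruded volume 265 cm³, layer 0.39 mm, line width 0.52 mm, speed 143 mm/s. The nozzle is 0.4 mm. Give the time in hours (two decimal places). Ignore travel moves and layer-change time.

2.54 hours

Line area: 0.39 × 0.52 → 0.2028 mm².
Total extruded path = 265000/0.2028 = 1306706.1 mm.
Extrusion time = 1306706.1 / 143, so 9137.8 s.
Converting: 9137.8 s = 2.54 hours.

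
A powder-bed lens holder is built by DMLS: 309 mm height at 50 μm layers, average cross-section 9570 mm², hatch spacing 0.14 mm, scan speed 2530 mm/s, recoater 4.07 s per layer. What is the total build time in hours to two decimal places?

Layers = ⌈309/0.05⌉ = 6180.
Scan path per layer = 9570 / 0.14, so 68357.1 mm.
Per-layer scan time = 68357.1 / 2530 = 27.0186 s.
Per-layer time = 27.0186 + 4.07 = 31.0886 s.
6180 layers × 31.0886 s/layer = 192127.548 s, i.e. 53.37 hours.

53.37 hours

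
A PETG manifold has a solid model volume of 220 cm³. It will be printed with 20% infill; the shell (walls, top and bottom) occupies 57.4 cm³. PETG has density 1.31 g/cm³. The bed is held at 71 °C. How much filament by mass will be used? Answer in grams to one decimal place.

117.8 g

Infill region: 220 − 57.4 → 162.6 cm³.
Infill deposited = 0.20 × 162.6, so 32.52 cm³.
Deposited volume: 57.4 + 32.52 → 89.92 cm³.
Mass = 89.92 × 1.31 = 117.7952 g.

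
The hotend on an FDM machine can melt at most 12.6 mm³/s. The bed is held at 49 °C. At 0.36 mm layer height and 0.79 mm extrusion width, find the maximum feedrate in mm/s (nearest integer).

44 mm/s

Bead cross-section = 0.36 × 0.79 = 0.2844 mm².
Max speed = 12.6 / 0.2844 = 44.30 ≈ 44 mm/s.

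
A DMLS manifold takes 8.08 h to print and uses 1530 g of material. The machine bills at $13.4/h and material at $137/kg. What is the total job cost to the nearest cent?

$317.88

Machine-time cost: 13.4 × 8.08 → $108.272.
Material charge: 137 × 1530/1000 → $209.61.
Job cost: 108.272 + 209.61 = 317.882 ≈ $317.88.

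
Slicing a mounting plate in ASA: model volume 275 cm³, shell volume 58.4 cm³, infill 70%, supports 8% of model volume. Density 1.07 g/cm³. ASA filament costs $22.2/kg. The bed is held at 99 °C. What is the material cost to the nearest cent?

Infill region: 275 − 58.4 → 216.6 cm³.
Infill volume = 0.70 × 216.6, so 151.62 cm³.
Support = 0.08 × 275 = 22 cm³.
Deposited volume = 58.4 + 151.62 + 22, so 232.02 cm³.
Mass: 232.02 × 1.07 → 248.2614 g.
Cost = 248.2614 g / 1000 × $22.2/kg = $5.51.

$5.51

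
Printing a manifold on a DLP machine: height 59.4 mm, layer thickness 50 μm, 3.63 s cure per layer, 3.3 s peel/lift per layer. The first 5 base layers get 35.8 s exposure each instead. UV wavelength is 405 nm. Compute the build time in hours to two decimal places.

Number of layers: 59.4 / 0.05 → 1188 (rounded up).
Bottom layers = 5 × (35.8 + 3.3) = 195.5 s.
Remaining layers = 1183 × (3.63 + 3.3) = 8198.19 s.
Total = 195.5 + 8198.19 = 8393.69 s = 2.33 hours.

2.33 hours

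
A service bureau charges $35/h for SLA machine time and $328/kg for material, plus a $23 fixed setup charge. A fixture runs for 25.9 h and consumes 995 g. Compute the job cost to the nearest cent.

$1255.86

Machine-time cost: 35 × 25.9 → $906.50.
Material charge = 328 × 995/1000, so $326.36.
Adding setup: 906.50 + 326.36 + 23 → $1255.86.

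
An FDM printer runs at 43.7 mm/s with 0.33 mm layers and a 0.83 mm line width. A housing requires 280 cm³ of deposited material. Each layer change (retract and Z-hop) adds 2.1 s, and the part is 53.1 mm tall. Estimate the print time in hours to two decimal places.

6.59 hours

Extrusion cross-section: 0.33 × 0.83 → 0.2739 mm².
Path length: 280000 mm³ / 0.2739 mm² → 1022270.9 mm.
Time extruding: 1022270.9 / 43.7 → 23392.9 s.
Layers = ⌈53.1/0.33⌉ = 161.
Non-print overhead = 161 × 2.1 = 338.1 s.
Total = 23392.9 + 338.1 = 23731 s = 6.59 hours.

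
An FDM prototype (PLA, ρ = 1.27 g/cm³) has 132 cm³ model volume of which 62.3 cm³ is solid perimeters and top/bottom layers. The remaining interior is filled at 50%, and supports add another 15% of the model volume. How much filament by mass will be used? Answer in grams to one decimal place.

148.5 g

Infill region = 132 − 62.3 = 69.7 cm³.
Infill deposited = 0.50 × 69.7 = 34.85 cm³.
Support = 0.15 × 132, so 19.8 cm³.
Total extruded: 62.3 + 34.85 + 19.8 → 116.95 cm³.
Mass = 116.95 × 1.27 = 148.5265 g.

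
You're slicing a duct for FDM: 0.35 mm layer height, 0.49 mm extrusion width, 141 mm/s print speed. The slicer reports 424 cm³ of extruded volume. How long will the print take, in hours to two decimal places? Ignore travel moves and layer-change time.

Bead cross-section = 0.35 × 0.49, so 0.1715 mm².
Total extruded path = 424000/0.1715 = 2472303.2 mm.
Time extruding = 2472303.2 / 141 = 17534.1 s.
17534.1 s = 4.87 hours.

4.87 hours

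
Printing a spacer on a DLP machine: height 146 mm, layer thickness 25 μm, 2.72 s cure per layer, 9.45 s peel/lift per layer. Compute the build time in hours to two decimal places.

19.74 hours

Number of layers: 146 / 0.025 → 5840 (rounded up).
Each layer takes: 2.72 + 9.45 → 12.17 s.
Build time: 5840 × 12.17 s = 71072.8 s, i.e. 19.74 hours.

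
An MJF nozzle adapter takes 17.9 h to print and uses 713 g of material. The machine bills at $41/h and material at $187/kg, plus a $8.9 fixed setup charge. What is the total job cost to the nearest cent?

$876.13

Machine-time cost = 41 × 17.9, so $733.90.
Material charge: 187 × 713/1000 → $133.331.
Total = 733.90 + 133.331 + 8.9 = 876.131 ≈ $876.13.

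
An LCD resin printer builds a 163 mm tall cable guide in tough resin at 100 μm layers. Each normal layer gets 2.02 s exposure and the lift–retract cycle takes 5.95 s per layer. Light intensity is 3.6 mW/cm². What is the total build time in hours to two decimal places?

3.61 hours

Layers = ⌈163/0.1⌉ = 1630.
Each layer takes = 2.02 + 5.95, so 7.97 s.
Total = 1630 × 7.97 = 12991.1 s = 3.61 hours.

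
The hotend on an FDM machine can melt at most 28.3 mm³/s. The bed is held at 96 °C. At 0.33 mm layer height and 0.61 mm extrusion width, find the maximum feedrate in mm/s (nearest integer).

141 mm/s

Bead cross-section = 0.33 × 0.61 = 0.2013 mm².
Max speed = 28.3 / 0.2013 = 140.59 ≈ 141 mm/s.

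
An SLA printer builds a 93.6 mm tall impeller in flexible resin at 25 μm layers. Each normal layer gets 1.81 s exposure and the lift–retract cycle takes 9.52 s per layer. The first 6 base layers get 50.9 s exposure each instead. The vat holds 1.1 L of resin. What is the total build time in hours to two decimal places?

Layer count = ceil(93.6 / 0.025) = 3744.
Burn-in layers = 6 × (50.9 + 9.52), so 362.52 s.
Normal layers = 3738 × (1.81 + 9.52) = 42351.54 s.
Total = 362.52 + 42351.54 = 42714.06 s = 11.87 hours.

11.87 hours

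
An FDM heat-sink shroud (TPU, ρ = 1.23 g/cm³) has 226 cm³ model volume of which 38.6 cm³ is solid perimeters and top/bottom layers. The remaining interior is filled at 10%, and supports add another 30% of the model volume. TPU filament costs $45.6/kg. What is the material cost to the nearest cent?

$7.02

Interior volume: 226 − 38.6 → 187.4 cm³.
Infill volume = 0.10 × 187.4, so 18.74 cm³.
Support: 0.30 × 226 → 67.8 cm³.
Deposited volume = 38.6 + 18.74 + 67.8 = 125.14 cm³.
Mass: 125.14 × 1.23 → 153.9222 g.
Cost = 153.9222 g / 1000 × $45.6/kg = $7.02.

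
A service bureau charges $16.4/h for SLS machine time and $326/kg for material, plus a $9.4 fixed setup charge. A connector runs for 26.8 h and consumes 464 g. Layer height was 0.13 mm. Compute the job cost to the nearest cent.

Machine-time cost: 16.4 × 26.8 → $439.52.
Feedstock cost: 326 × 464/1000 → $151.264.
Adding setup: 439.52 + 151.264 + 9.4 → 600.184 ≈ $600.18.

$600.18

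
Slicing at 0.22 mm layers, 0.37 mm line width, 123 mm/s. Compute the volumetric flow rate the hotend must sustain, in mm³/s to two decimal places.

10.01

Extrusion cross-section = 0.22 × 0.37 = 0.0814 mm².
Q = v·A = 123 × 0.0814 = 10.01 mm³/s.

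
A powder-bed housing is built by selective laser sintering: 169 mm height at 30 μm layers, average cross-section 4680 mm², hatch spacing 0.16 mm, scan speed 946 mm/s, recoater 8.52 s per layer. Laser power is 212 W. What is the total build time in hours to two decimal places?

Layer count = ceil(169 / 0.03) = 5634.
Per-layer scan distance = 4680 / 0.16 = 29250 mm.
Laser time per layer = 29250 / 946, so 30.9197 s.
Time per layer = 30.9197 + 8.52, so 39.4397 s.
Total: 5634 × 39.4397 s = 222203.2698 s → 61.72 hours.

61.72 hours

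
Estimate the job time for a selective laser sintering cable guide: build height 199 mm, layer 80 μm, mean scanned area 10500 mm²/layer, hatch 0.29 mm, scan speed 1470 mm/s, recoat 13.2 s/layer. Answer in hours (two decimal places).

26.15 hours

Layer count = ceil(199 / 0.08) = 2488.
Hatch length per layer = 10500 / 0.29, so 36206.9 mm.
Scan time per layer = 36206.9 / 1470, so 24.6305 s.
Per-layer time = 24.6305 + 13.2, so 37.8305 s.
Total: 2488 × 37.8305 s = 94122.284 s → 26.15 hours.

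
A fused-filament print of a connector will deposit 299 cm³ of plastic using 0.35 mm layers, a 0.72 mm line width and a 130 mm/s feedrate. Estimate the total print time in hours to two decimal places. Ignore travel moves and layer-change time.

2.54 hours

Bead cross-section = 0.35 × 0.72, so 0.252 mm².
Path length: 299000 mm³ / 0.252 mm² → 1186507.9 mm.
Time extruding = 1186507.9 / 130 = 9127 s.
9127 s = 2.54 hours.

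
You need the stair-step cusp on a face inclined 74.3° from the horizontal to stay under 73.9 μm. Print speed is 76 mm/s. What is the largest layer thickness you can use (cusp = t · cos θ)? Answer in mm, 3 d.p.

0.273 mm

cos(74.3°) = 0.2706; t_max = 0.0739/0.2706 = 0.273 mm.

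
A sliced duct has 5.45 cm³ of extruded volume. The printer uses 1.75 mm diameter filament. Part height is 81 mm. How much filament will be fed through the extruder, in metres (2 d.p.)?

2.27 m

Filament cross-section = π × (1.75/2)² = 2.4053 mm².
L = 5450 mm³ / 2.4053 mm² = 2265.83 mm, i.e. 2.27 m.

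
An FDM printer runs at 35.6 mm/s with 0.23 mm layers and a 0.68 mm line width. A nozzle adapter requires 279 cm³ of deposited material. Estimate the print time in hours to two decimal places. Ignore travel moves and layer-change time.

Line area = 0.23 × 0.68, so 0.1564 mm².
Toolpath length = 279 cm³ / 0.1564 mm² = 279000 / 0.1564 = 1783887.5 mm.
Time extruding = 1783887.5 / 35.6, so 50109.2 s.
50109.2 s = 13.92 hours.

13.92 hours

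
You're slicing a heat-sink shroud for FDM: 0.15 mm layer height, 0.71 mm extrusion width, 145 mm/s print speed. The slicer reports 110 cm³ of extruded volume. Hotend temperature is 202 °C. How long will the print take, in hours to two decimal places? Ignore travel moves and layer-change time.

Bead cross-section = 0.15 × 0.71 = 0.1065 mm².
Path length: 110000 mm³ / 0.1065 mm² → 1032863.8 mm.
Time extruding: 1032863.8 / 145 → 7123.2 s.
In the requested units: 7123.2 s = 1.98 hours.

1.98 hours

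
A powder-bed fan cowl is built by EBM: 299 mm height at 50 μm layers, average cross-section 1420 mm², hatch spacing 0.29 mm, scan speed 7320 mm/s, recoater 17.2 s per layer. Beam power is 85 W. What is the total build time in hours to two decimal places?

Layer count = ceil(299 / 0.05) = 5980.
Scan path per layer = 1420 / 0.29 = 4896.6 mm.
Per-layer scan time: 4896.6 / 7320 → 0.6689 s.
Per-layer time = 0.6689 + 17.2 = 17.8689 s.
5980 layers × 17.8689 s/layer = 106856.022 s, i.e. 29.68 hours.

29.68 hours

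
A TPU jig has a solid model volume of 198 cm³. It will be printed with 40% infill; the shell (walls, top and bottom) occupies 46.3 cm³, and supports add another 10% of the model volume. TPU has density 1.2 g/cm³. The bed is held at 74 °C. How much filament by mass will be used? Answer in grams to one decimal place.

Interior volume = 198 − 46.3, so 151.7 cm³.
Infill deposited = 0.40 × 151.7 = 60.68 cm³.
Support: 0.10 × 198 → 19.8 cm³.
Total extruded: 46.3 + 60.68 + 19.8 → 126.78 cm³.
Mass: 126.78 × 1.2 → 152.136 g.

152.1 g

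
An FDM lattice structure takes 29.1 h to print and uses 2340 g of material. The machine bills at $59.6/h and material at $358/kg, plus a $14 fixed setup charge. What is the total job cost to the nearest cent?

Machine cost = 59.6 × 29.1, so $1734.36.
Material charge = 358 × 2340/1000, so $837.72.
Total = 1734.36 + 837.72 + 14 = $2586.08.

$2586.08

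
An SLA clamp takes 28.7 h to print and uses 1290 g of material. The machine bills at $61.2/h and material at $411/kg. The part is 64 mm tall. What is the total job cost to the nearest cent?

$2286.63

Machine cost = 61.2 × 28.7, so $1756.44.
Material cost = 411 × 1290/1000, so $530.19.
Job cost: 1756.44 + 530.19 = $2286.63.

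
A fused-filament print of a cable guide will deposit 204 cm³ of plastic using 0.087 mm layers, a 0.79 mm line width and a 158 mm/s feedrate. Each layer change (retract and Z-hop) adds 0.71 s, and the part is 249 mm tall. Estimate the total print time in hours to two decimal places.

Line area = 0.087 × 0.79, so 0.06873 mm².
Path length: 204000 mm³ / 0.06873 mm² → 2968136.2 mm.
Print-move time: 2968136.2 / 158 → 18785.7 s.
Layers = ⌈249/0.087⌉ = 2863.
Non-print overhead = 2863 × 0.71, so 2032.73 s.
Total = 18785.7 + 2032.73 = 20818.43 s = 5.78 hours.

5.78 hours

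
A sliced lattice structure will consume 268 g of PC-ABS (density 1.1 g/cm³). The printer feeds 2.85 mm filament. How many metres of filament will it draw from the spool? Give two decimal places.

Volume = 268 g / 1.1 g·cm⁻³ = 243.6364 cm³ = 243636.4 mm³.
Filament cross-section = π × (2.85/2)² = 6.3794 mm².
L = V/A = 243636.4/6.3794 = 38191.12 mm → 38.19 m.

38.19 m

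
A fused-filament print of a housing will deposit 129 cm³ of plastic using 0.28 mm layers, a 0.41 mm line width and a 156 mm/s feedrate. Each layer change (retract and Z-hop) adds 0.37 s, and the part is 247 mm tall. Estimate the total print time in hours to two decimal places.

2.09 hours

Bead cross-section = 0.28 × 0.41, so 0.1148 mm².
Total extruded path = 129000/0.1148 = 1123693.4 mm.
Time extruding = 1123693.4 / 156, so 7203.2 s.
Layer count = ceil(247 / 0.28) = 883.
Z-hop total = 883 × 0.37, so 326.71 s.
Total = 7203.2 + 326.71 = 7529.91 s = 2.09 hours.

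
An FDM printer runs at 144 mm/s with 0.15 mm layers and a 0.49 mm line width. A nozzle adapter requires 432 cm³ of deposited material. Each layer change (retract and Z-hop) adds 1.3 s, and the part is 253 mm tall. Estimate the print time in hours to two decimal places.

Bead cross-section = 0.15 × 0.49, so 0.0735 mm².
Path length: 432000 mm³ / 0.0735 mm² → 5877551 mm.
Extrusion time = 5877551 / 144, so 40816.3 s.
Layer count = ceil(253 / 0.15) = 1687.
Non-print overhead: 1687 × 1.3 → 2193.1 s.
Altogether 40816.3 + 2193.1 = 43009.4 s, i.e. 11.95 hours.

11.95 hours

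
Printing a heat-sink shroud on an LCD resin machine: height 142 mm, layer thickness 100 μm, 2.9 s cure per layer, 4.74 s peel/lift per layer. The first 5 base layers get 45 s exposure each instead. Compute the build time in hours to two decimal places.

Layer count = ceil(142 / 0.1) = 1420.
Bottom layers = 5 × (45 + 4.74) = 248.7 s.
Normal layers = 1415 × (2.9 + 4.74) = 10810.6 s.
Total = 248.7 + 10810.6 = 11059.3 s = 3.07 hours.

3.07 hours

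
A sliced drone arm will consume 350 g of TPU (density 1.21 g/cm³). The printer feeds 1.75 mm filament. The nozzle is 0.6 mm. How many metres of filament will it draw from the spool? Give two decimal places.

Extruded volume: 350/1.21 = 289.2562 cm³ (289256.2 mm³).
A = π r² = π × 0.875² = 2.4053 mm².
L = V/A = 289256.2/2.4053 = 120257.85 mm → 120.26 m.

120.26 m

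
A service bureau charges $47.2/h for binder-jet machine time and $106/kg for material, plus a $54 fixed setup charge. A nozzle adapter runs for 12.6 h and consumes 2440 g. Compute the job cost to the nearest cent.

Time charge = 47.2 × 12.6, so $594.72.
Material charge: 106 × 2440/1000 → $258.64.
Total = 594.72 + 258.64 + 54 = $907.36.

$907.36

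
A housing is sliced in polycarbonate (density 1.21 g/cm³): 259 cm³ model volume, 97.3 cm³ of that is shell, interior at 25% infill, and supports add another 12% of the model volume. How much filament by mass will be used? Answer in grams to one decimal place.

204.3 g

Interior volume = 259 − 97.3 = 161.7 cm³.
Infill volume = 0.25 × 161.7 = 40.425 cm³.
Support = 0.12 × 259 = 31.08 cm³.
Deposited volume = 97.3 + 40.425 + 31.08, so 168.805 cm³.
Mass: 168.805 × 1.21 → 204.25405 g.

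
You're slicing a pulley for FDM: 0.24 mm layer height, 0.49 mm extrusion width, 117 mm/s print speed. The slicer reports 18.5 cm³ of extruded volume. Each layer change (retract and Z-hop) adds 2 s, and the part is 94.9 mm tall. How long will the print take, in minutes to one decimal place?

Bead cross-section = 0.24 × 0.49 = 0.1176 mm².
Path length: 18500 mm³ / 0.1176 mm² → 157312.9 mm.
Print-move time: 157312.9 / 117 → 1344.6 s.
Number of layers: 94.9 / 0.24 → 396 (rounded up).
Non-print overhead = 396 × 2 = 792 s.
Total = 1344.6 + 792 = 2136.6 s = 35.6 minutes.

35.6 minutes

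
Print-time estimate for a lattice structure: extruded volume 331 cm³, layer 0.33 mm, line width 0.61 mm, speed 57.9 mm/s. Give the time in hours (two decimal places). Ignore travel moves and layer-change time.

Extrusion cross-section = 0.33 × 0.61, so 0.2013 mm².
Total extruded path = 331000/0.2013 = 1644312 mm.
Time extruding: 1644312 / 57.9 → 28399.2 s.
Converting: 28399.2 s = 7.89 hours.

7.89 hours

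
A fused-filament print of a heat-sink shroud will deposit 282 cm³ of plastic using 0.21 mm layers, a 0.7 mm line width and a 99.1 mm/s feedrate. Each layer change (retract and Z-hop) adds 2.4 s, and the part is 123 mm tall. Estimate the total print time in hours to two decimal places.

5.77 hours

Bead cross-section = 0.21 × 0.7, so 0.147 mm².
Path length: 282000 mm³ / 0.147 mm² → 1918367.3 mm.
Time extruding = 1918367.3 / 99.1, so 19357.9 s.
Layers = ⌈123/0.21⌉ = 586.
Z-hop total = 586 × 2.4 = 1406.4 s.
Total = 19357.9 + 1406.4 = 20764.3 s = 5.77 hours.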